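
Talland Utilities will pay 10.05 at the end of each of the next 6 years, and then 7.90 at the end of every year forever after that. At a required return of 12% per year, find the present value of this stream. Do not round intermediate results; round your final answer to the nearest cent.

PV of 6-year annuity: 10.05 × [1 − (1+0.12)^−6] / 0.12 = 41.31964
Perpetuity value at year 6: 7.90 / 0.12 = 65.83333
PV of perpetuity: 65.83333 / (1+0.12)^6 = 33.35322
Total PV = 41.31964 + 33.35322 = 74.67286

74.67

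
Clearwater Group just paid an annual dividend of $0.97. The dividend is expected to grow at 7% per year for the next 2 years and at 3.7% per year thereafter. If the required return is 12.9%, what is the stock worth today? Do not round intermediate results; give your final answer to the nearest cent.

$11.61

D_1 = 1.03790
D_2 = 1.11055
Terminal value at year 2: TV = D_2×(1+g_2)/(r−g_2) = 1.15164/0.092 = 12.51786
P_0 = D_1/(1+r)^1 + D_2/(1+r)^2 + TV/(1+r)^2
    = 0.91931 + 0.87127 + 9.82070 = 11.61127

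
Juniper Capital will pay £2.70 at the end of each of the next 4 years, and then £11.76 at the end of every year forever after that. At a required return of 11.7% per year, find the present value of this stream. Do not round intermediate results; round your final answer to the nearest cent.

£72.82

PV of 4-year annuity: £2.70 × [1 − (1+0.117)^−4] / 0.117 = 8.25293
Perpetuity value at year 4: £11.76 / 0.117 = 100.51282
PV of perpetuity: 100.51282 / (1+0.117)^4 = 64.56673
Total PV = 8.25293 + 64.56673 = 72.81966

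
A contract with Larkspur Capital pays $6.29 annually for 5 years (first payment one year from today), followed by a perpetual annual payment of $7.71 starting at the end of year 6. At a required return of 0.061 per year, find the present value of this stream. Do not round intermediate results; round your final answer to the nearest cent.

$120.43

PV of 5-year annuity: $6.29 × [1 − (1+0.061)^−5] / 0.061 = 26.42384
Perpetuity value at year 5: $7.71 / 0.061 = 126.39344
PV of perpetuity: 126.39344 / (1+0.061)^5 = 94.00428
Total PV = 26.42384 + 94.00428 = 120.42812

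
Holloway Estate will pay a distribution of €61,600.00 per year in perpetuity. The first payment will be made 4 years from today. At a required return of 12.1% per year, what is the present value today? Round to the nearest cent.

Value at end of year 3: C / r = €61,600.00 / 0.121 = €509,090.9091
Discount to today: PV = €509,090.9091 / (1 + 0.121)^3 = €509,090.9091 / 1.408695 = €361,391.97

€361391.97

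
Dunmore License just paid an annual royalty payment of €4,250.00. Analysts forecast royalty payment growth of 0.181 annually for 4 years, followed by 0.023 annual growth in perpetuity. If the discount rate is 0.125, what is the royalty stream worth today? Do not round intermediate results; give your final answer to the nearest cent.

€70990.62

D_1 = 5019.25000
D_2 = 5927.73425
D_3 = 7000.65415
D_4 = 8267.77255
Terminal value at year 4: TV = D_4×(1+g_2)/(r−g_2) = 8457.93132/0.102 = 82920.89528
P_0 = D_1/(1+r)^1 + D_2/(1+r)^2 + D_3/(1+r)^3 + D_4/(1+r)^4 + TV/(1+r)^4
    = 4461.55556 + 4683.64188 + 4916.78316 + 5161.52970 + 51767.10670 = 70990.61700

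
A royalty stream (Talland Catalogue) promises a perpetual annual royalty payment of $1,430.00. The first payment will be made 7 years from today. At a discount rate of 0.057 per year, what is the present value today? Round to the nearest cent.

Value at end of year 6: C / r = $1,430.00 / 0.057 = $25,087.7193
Discount to today: PV = $25,087.7193 / (1 + 0.057)^6 = $25,087.7193 / 1.394601 = $17,989.18

$17989.18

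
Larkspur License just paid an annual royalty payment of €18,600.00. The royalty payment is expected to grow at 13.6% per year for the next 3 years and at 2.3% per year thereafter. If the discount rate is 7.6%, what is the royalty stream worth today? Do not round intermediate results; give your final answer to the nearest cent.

D_1 = 21129.60000
D_2 = 24003.22560
D_3 = 27267.66428
Terminal value at year 3: TV = D_3×(1+g_2)/(r−g_2) = 27894.82056/0.053 = 526317.36906
P_0 = D_1/(1+r)^1 + D_2/(1+r)^2 + D_3/(1+r)^3 + TV/(1+r)^3
    = 19637.17472 + 20732.18446 + 21888.25423 + 422484.60523 = 484742.21864

€484742.22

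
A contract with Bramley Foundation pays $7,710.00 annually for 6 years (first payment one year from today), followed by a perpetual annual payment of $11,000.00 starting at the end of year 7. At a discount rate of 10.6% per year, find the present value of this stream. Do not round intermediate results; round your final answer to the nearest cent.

PV of 6-year annuity: $7,710.00 × [1 − (1+0.106)^−6] / 0.106 = 32996.77432
Perpetuity value at year 6: $11,000.00 / 0.106 = 103773.58491
PV of perpetuity: 103773.58491 / (1+0.106)^6 = 56696.47498
Total PV = 32996.77432 + 56696.47498 = 89693.24930

$89693.25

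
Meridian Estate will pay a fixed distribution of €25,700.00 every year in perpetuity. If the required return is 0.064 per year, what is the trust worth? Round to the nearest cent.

Level perpetuity: PV = C / r = €25,700.00 / 0.064 = €401,562.50

€401562.50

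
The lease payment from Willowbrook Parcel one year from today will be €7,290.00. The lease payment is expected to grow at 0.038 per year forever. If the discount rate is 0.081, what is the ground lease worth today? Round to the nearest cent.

€169534.88

Growing perpetuity: P = D₁ / (r − g) = €7,290.0000 / (0.081 − 0.038) = €169,534.88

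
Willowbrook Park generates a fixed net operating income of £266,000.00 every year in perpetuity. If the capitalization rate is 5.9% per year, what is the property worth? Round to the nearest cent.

Level perpetuity: PV = C / r = £266,000.00 / 0.059 = £4,508,474.58

£4508474.58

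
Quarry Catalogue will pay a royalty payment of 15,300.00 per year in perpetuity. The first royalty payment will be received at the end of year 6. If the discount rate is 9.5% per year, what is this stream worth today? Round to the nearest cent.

Value at end of year 5: C / r = 15,300.00 / 0.095 = 161,052.6316
Discount to today: PV = 161,052.6316 / (1 + 0.095)^5 = 161,052.6316 / 1.574239 = 102,305.09

102305.09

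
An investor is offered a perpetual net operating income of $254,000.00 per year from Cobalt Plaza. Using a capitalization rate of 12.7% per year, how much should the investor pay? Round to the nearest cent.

$2000000.00

Level perpetuity: PV = C / r = $254,000.00 / 0.127 = $2,000,000.00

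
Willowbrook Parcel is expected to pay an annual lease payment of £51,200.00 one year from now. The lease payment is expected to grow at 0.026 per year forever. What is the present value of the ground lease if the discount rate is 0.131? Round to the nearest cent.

£487619.05

Growing perpetuity: P = D₁ / (r − g) = £51,200.0000 / (0.131 − 0.026) = £487,619.05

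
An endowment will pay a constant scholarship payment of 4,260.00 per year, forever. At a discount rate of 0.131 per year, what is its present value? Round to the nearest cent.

32519.08

Level perpetuity: PV = C / r = 4,260.00 / 0.131 = 32,519.08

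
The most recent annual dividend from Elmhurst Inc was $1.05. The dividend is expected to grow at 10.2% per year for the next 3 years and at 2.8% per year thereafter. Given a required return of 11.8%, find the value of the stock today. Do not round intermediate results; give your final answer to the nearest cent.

$14.55

D_1 = 1.15710
D_2 = 1.27512
D_3 = 1.40519
Terminal value at year 3: TV = D_3×(1+g_2)/(r−g_2) = 1.44453/0.09 = 16.05036
P_0 = D_1/(1+r)^1 + D_2/(1+r)^2 + D_3/(1+r)^3 + TV/(1+r)^3
    = 1.03497 + 1.02016 + 1.00556 + 11.48575 = 14.54644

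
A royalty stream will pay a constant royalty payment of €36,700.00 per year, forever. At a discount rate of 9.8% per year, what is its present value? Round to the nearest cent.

Level perpetuity: PV = C / r = €36,700.00 / 0.098 = €374,489.80

€374489.80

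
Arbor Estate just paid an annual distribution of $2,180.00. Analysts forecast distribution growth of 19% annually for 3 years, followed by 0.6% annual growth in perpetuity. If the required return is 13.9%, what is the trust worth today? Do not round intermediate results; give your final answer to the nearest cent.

$25948.32

D_1 = 2594.20000
D_2 = 3087.09800
D_3 = 3673.64662
Terminal value at year 3: TV = D_3×(1+g_2)/(r−g_2) = 3695.68850/0.133 = 27787.13158
P_0 = D_1/(1+r)^1 + D_2/(1+r)^2 + D_3/(1+r)^3 + TV/(1+r)^3
    = 2277.61194 + 2379.59456 + 2486.14357 + 18804.96569 = 25948.31577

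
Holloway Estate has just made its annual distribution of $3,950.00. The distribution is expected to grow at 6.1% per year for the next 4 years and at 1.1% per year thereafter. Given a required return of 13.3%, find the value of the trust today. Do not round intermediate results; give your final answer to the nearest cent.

$38617.09

D_1 = 4190.95000
D_2 = 4446.59795
D_3 = 4717.84042
D_4 = 5005.62869
Terminal value at year 4: TV = D_4×(1+g_2)/(r−g_2) = 5060.69061/0.122 = 41481.07054
P_0 = D_1/(1+r)^1 + D_2/(1+r)^2 + D_3/(1+r)^3 + D_4/(1+r)^4 + TV/(1+r)^4
    = 3698.98500 + 3463.92152 + 3243.79588 + 3037.65881 + 25172.72995 = 38617.09114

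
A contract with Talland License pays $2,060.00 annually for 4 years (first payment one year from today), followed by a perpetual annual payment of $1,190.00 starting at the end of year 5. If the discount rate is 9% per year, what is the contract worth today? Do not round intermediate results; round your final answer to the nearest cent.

$16040.78

PV of 4-year annuity: $2,060.00 × [1 − (1+0.09)^−4] / 0.09 = 6673.82295
Perpetuity value at year 4: $1,190.00 / 0.09 = 13222.22222
PV of perpetuity: 13222.22222 / (1+0.09)^4 = 9366.95557
Total PV = 6673.82295 + 9366.95557 = 16040.77852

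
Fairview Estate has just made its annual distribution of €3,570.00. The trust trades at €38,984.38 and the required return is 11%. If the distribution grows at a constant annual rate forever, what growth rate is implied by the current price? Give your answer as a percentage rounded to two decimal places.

P = D₀(1+g)/(r−g) ⇒ P(r−g) = D₀(1+g) ⇒ g(P+D₀) = P·r − D₀
g = (P·r − D₀)/(P + D₀) = (€38,984.38×0.11 − €3,570.00) / (€38,984.38 + €3,570.00) = 0.016879

1.69%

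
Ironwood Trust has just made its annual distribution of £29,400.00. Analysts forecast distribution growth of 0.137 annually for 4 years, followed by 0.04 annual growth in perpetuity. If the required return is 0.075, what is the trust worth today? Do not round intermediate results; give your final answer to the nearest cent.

£1228815.62

D_1 = 33427.80000
D_2 = 38007.40860
D_3 = 43214.42358
D_4 = 49134.79961
Terminal value at year 4: TV = D_4×(1+g_2)/(r−g_2) = 51100.19159/0.035 = 1460005.47408
P_0 = D_1/(1+r)^1 + D_2/(1+r)^2 + D_3/(1+r)^3 + D_4/(1+r)^4 + TV/(1+r)^4
    = 31095.62791 + 32889.05017 + 34785.90701 + 36792.16398 + 1093252.87247 = 1228815.62153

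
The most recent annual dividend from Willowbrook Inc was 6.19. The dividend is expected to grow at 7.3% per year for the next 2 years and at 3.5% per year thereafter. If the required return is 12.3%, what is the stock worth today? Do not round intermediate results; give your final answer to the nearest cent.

D_1 = 6.64187
D_2 = 7.12673
Terminal value at year 2: TV = D_2×(1+g_2)/(r−g_2) = 7.37616/0.088 = 83.82002
P_0 = D_1/(1+r)^1 + D_2/(1+r)^2 + TV/(1+r)^2
    = 5.91440 + 5.65107 + 66.46427 = 78.02974

78.03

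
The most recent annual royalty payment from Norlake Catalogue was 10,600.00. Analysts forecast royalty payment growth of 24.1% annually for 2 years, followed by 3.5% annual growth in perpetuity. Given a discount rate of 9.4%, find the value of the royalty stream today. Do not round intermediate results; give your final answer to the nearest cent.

264942.52

D_1 = 13154.60000
D_2 = 16324.85860
Terminal value at year 2: TV = D_2×(1+g_2)/(r−g_2) = 16896.22865/0.059 = 286376.75680
P_0 = D_1/(1+r)^1 + D_2/(1+r)^2 + TV/(1+r)^2
    = 12024.31444 + 13640.01300 + 239278.19417 = 264942.52161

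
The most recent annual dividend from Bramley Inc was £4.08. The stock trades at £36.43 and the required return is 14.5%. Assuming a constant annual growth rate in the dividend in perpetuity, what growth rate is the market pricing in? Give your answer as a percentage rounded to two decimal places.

P = D₀(1+g)/(r−g) ⇒ P(r−g) = D₀(1+g) ⇒ g(P+D₀) = P·r − D₀
g = (P·r − D₀)/(P + D₀) = (£36.43×0.145 − £4.08) / (£36.43 + £4.08) = 0.029680

2.97%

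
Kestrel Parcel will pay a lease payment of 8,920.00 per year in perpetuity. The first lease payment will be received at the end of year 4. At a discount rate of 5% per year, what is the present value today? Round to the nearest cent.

Value at end of year 3: C / r = 8,920.00 / 0.05 = 178,400.0000
Discount to today: PV = 178,400.0000 / (1 + 0.05)^3 = 178,400.0000 / 1.157625 = 154,108.63

154108.63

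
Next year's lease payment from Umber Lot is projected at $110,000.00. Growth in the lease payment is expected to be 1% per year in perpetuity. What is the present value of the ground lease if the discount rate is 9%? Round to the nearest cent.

$1375000.00

Growing perpetuity: P = D₁ / (r − g) = $110,000.0000 / (0.09 − 0.01) = $1,375,000.00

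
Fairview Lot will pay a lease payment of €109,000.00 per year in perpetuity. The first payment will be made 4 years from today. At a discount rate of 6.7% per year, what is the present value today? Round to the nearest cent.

€1339240.08

Value at end of year 3: C / r = €109,000.00 / 0.067 = €1,626,865.6716
Discount to today: PV = €1,626,865.6716 / (1 + 0.067)^3 = €1,626,865.6716 / 1.214768 = €1,339,240.08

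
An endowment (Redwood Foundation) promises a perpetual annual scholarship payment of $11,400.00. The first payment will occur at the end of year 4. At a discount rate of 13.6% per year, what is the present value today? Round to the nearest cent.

Value at end of year 3: C / r = $11,400.00 / 0.136 = $83,823.5294
Discount to today: PV = $83,823.5294 / (1 + 0.136)^3 = $83,823.5294 / 1.466003 = $57,178.26

$57178.26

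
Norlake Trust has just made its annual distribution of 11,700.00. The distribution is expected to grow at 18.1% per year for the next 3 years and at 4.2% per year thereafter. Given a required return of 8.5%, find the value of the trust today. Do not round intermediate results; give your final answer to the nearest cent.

D_1 = 13817.70000
D_2 = 16318.70370
D_3 = 19272.38907
Terminal value at year 3: TV = D_3×(1+g_2)/(r−g_2) = 20081.82941/0.043 = 467019.28862
P_0 = D_1/(1+r)^1 + D_2/(1+r)^2 + D_3/(1+r)^3 + TV/(1+r)^3
    = 12735.20737 + 13862.00913 + 15088.50948 + 365633.18318 = 407318.90917

407318.91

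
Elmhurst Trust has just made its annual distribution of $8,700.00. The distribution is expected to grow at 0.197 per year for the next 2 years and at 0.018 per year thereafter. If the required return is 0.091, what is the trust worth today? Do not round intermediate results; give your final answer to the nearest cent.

D_1 = 10413.90000
D_2 = 12465.43830
Terminal value at year 2: TV = D_2×(1+g_2)/(r−g_2) = 12689.81619/0.073 = 173833.09848
P_0 = D_1/(1+r)^1 + D_2/(1+r)^2 + TV/(1+r)^2
    = 9545.27956 + 10472.68527 + 146043.74806 = 166061.71289

$166061.71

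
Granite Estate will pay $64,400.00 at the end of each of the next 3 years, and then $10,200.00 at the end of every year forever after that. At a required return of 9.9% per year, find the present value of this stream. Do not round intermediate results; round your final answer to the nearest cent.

PV of 3-year annuity: $64,400.00 × [1 − (1+0.099)^−3] / 0.099 = 160435.63974
Perpetuity value at year 3: $10,200.00 / 0.099 = 103030.30303
PV of perpetuity: 103030.30303 / (1+0.099)^3 = 77619.68928
Total PV = 160435.63974 + 77619.68928 = 238055.32902

$238055.33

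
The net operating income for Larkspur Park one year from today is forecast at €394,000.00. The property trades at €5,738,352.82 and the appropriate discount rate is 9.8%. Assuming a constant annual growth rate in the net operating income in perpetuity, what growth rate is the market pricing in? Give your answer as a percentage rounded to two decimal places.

P = D₁/(r−g) ⇒ g = r − D₁/P = 0.098 − €394,000.00/€5,738,352.82 = 0.029339

2.93%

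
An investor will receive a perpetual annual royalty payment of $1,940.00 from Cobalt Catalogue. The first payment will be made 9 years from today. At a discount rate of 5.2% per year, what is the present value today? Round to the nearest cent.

Value at end of year 8: C / r = $1,940.00 / 0.052 = $37,307.6923
Discount to today: PV = $37,307.6923 / (1 + 0.052)^8 = $37,307.6923 / 1.500120 = $24,869.81

$24869.81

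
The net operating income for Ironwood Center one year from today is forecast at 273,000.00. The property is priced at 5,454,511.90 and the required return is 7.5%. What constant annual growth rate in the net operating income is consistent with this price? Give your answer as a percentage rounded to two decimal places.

P = D₁/(r−g) ⇒ g = r − D₁/P = 0.075 − 273,000.00/5,454,511.90 = 0.024950

2.49%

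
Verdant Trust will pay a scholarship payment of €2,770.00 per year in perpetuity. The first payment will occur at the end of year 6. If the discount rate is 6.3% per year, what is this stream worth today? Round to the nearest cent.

Value at end of year 5: C / r = €2,770.00 / 0.063 = €43,968.2540
Discount to today: PV = €43,968.2540 / (1 + 0.063)^5 = €43,968.2540 / 1.357270 = €32,394.62

€32394.62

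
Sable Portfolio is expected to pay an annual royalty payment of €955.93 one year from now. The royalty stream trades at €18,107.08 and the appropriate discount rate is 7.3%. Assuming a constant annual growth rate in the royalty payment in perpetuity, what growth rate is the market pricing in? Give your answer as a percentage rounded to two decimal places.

2.02%

P = D₁/(r−g) ⇒ g = r − D₁/P = 0.073 − €955.93/€18,107.08 = 0.020207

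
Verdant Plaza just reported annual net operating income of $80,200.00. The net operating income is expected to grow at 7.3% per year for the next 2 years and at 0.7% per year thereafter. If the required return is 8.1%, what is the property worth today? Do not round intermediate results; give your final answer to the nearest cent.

$1233900.37

D_1 = 86054.60000
D_2 = 92336.58580
Terminal value at year 2: TV = D_2×(1+g_2)/(r−g_2) = 92982.94190/0.074 = 1256526.24190
P_0 = D_1/(1+r)^1 + D_2/(1+r)^2 + TV/(1+r)^2
    = 79606.47549 + 79017.34338 + 1075276.55116 = 1233900.37003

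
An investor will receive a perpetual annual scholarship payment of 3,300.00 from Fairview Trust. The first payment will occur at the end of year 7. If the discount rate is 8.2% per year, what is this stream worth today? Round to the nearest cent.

Value at end of year 6: C / r = 3,300.00 / 0.082 = 40,243.9024
Discount to today: PV = 40,243.9024 / (1 + 0.082)^6 = 40,243.9024 / 1.604588 = 25,080.52

25080.52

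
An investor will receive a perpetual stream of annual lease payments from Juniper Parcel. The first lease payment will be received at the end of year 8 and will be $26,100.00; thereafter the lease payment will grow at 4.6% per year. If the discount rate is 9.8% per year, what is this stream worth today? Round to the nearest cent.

Value at end of year 7: C₁ / (r − g) = $26,100.00 / (0.098 − 0.046) = $501,923.0769
Discount to today: PV = $501,923.0769 / (1 + 0.098)^7 = $501,923.0769 / 1.924050 = $260,867.98

$260867.98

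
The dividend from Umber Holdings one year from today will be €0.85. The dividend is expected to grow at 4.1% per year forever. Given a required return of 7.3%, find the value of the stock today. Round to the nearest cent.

€26.56

Growing perpetuity: P = D₁ / (r − g) = €0.8500 / (0.073 − 0.041) = €26.56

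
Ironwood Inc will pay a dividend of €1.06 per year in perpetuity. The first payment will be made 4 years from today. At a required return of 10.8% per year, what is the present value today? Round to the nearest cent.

€7.22

Value at end of year 3: C / r = €1.06 / 0.108 = €9.8148
Discount to today: PV = €9.8148 / (1 + 0.108)^3 = €9.8148 / 1.360252 = €7.22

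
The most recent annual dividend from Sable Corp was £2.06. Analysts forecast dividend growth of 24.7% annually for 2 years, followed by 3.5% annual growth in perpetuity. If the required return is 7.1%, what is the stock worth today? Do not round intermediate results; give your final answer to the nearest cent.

£85.48

D_1 = 2.56882
D_2 = 3.20332
Terminal value at year 2: TV = D_2×(1+g_2)/(r−g_2) = 3.31543/0.036 = 92.09541
P_0 = D_1/(1+r)^1 + D_2/(1+r)^2 + TV/(1+r)^2
    = 2.39852 + 2.79268 + 80.28955 = 85.48076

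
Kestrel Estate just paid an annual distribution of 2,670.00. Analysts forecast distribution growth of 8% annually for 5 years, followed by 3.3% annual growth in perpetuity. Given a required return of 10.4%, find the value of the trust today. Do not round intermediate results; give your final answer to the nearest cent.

47307.97

D_1 = 2883.60000
D_2 = 3114.28800
D_3 = 3363.43104
D_4 = 3632.50552
D_5 = 3923.10597
Terminal value at year 5: TV = D_5×(1+g_2)/(r−g_2) = 4052.56846/0.071 = 57078.42904
P_0 = D_1/(1+r)^1 + D_2/(1+r)^2 + D_3/(1+r)^3 + D_4/(1+r)^4 + D_5/(1+r)^5 + TV/(1+r)^5
    = 2611.95652 + 2555.17486 + 2499.62758 + 2445.28785 + 2392.12942 + 34803.79842 = 47307.97465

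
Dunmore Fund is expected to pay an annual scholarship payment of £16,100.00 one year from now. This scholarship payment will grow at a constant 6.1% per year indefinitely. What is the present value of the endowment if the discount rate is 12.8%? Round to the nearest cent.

£240298.51

Growing perpetuity: P = D₁ / (r − g) = £16,100.0000 / (0.128 − 0.061) = £240,298.51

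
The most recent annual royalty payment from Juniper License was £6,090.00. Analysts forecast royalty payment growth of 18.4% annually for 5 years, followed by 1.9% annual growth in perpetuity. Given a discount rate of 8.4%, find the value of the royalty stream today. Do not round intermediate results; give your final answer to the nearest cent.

D_1 = 7210.56000
D_2 = 8537.30304
D_3 = 10108.16680
D_4 = 11968.06949
D_5 = 14170.19428
Terminal value at year 5: TV = D_5×(1+g_2)/(r−g_2) = 14439.42797/0.065 = 222145.04566
P_0 = D_1/(1+r)^1 + D_2/(1+r)^2 + D_3/(1+r)^3 + D_4/(1+r)^4 + D_5/(1+r)^5 + TV/(1+r)^5
    = 6651.80812 + 7265.44355 + 7935.68742 + 8667.76191 + 9467.37094 + 148419.24599 = 188407.31793

£188407.32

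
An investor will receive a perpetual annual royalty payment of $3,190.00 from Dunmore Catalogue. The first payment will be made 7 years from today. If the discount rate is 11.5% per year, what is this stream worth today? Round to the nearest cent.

$14435.89

Value at end of year 6: C / r = $3,190.00 / 0.115 = $27,739.1304
Discount to today: PV = $27,739.1304 / (1 + 0.115)^6 = $27,739.1304 / 1.921539 = $14,435.89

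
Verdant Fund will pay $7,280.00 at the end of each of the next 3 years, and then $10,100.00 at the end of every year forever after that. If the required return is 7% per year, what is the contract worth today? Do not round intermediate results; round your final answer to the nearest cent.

$136885.14

PV of 3-year annuity: $7,280.00 × [1 − (1+0.07)^−3] / 0.07 = 19105.02080
Perpetuity value at year 3: $10,100.00 / 0.07 = 144285.71429
PV of perpetuity: 144285.71429 / (1+0.07)^3 = 117780.12224
Total PV = 19105.02080 + 117780.12224 = 136885.14304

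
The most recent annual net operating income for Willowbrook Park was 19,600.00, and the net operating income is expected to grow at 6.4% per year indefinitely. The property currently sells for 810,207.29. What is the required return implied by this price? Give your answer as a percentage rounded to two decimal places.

8.97%

D₁ = 19,600.00 × 1.064 = 20,854.4000
P = D₁/(r − g) ⇒ r = D₁/P + g = 20,854.4000/810,207.29 + 0.064 = 0.025740 + 0.064 = 0.089740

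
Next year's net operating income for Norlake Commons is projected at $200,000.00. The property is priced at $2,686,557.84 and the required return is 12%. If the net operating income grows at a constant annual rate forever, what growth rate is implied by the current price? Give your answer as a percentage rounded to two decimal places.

P = D₁/(r−g) ⇒ g = r − D₁/P = 0.12 − $200,000.00/$2,686,557.84 = 0.045555

4.56%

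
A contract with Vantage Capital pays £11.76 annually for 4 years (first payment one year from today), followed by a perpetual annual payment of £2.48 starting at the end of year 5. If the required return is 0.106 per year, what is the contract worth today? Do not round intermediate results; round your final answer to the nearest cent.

£52.43

PV of 4-year annuity: £11.76 × [1 − (1+0.106)^−4] / 0.106 = 36.79855
Perpetuity value at year 4: £2.48 / 0.106 = 23.39623
PV of perpetuity: 23.39623 / (1+0.106)^4 = 15.63599
Total PV = 36.79855 + 15.63599 = 52.43454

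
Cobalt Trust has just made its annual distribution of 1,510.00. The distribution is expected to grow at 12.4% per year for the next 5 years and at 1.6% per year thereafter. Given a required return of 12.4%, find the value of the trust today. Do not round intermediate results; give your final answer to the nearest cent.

D_1 = 1697.24000
D_2 = 1907.69776
D_3 = 2144.25228
D_4 = 2410.13957
D_5 = 2708.99687
Terminal value at year 5: TV = D_5×(1+g_2)/(r−g_2) = 2752.34082/0.108 = 25484.63723
P_0 = D_1/(1+r)^1 + D_2/(1+r)^2 + D_3/(1+r)^3 + D_4/(1+r)^4 + D_5/(1+r)^5 + TV/(1+r)^5
    = 1510.00000 + 1510.00000 + 1510.00000 + 1510.00000 + 1510.00000 + 14205.18519 = 21755.18519

21755.19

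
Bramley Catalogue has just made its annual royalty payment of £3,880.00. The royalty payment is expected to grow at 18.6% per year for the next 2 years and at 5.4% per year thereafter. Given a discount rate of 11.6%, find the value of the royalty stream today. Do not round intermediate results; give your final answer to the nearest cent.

D_1 = 4601.68000
D_2 = 5457.59248
Terminal value at year 2: TV = D_2×(1+g_2)/(r−g_2) = 5752.30247/0.062 = 92779.07216
P_0 = D_1/(1+r)^1 + D_2/(1+r)^2 + TV/(1+r)^2
    = 4123.36918 + 4382.00344 + 74494.05853 = 82999.43115

£82999.43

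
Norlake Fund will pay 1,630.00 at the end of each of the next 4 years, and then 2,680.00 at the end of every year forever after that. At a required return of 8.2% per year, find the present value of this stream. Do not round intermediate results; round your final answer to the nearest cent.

29220.62

PV of 4-year annuity: 1,630.00 × [1 − (1+0.082)^−4] / 0.082 = 5374.81963
Perpetuity value at year 4: 2,680.00 / 0.082 = 32682.92683
PV of perpetuity: 32682.92683 / (1+0.082)^4 = 23845.80008
Total PV = 5374.81963 + 23845.80008 = 29220.61971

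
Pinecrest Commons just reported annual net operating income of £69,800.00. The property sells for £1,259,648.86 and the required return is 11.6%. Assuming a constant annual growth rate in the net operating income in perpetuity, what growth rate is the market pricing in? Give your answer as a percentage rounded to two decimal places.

5.74%

P = D₀(1+g)/(r−g) ⇒ P(r−g) = D₀(1+g) ⇒ g(P+D₀) = P·r − D₀
g = (P·r − D₀)/(P + D₀) = (£1,259,648.86×0.116 − £69,800.00) / (£1,259,648.86 + £69,800.00) = 0.057407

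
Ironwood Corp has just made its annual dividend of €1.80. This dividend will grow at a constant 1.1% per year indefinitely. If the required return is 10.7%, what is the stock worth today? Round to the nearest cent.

€18.96

D₁ = D₀ × (1 + g) = €1.80 × 1.011 = €1.8198
Growing perpetuity: P = D₁ / (r − g) = €1.8198 / (0.107 − 0.011) = €18.96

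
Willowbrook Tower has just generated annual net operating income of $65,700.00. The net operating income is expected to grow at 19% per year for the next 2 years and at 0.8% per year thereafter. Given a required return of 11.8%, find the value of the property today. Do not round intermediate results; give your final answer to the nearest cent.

D_1 = 78183.00000
D_2 = 93037.77000
Terminal value at year 2: TV = D_2×(1+g_2)/(r−g_2) = 93782.07216/0.11 = 852564.29236
P_0 = D_1/(1+r)^1 + D_2/(1+r)^2 + TV/(1+r)^2
    = 69931.12701 + 74434.74163 + 682092.90514 = 826458.77378

$826458.77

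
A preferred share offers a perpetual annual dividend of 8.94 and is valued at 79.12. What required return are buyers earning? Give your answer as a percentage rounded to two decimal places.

P = C/r ⇒ r = C/P = 8.94/79.12 = 0.112993

11.30%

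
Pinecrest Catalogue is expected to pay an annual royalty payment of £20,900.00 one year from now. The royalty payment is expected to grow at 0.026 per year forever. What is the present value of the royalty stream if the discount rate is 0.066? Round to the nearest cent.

Growing perpetuity: P = D₁ / (r − g) = £20,900.0000 / (0.066 − 0.026) = £522,500.00

£522500.00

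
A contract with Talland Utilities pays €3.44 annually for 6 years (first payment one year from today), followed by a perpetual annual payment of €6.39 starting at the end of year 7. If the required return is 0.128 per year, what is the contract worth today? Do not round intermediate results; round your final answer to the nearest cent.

PV of 6-year annuity: €3.44 × [1 − (1+0.128)^−6] / 0.128 = 13.82850
Perpetuity value at year 6: €6.39 / 0.128 = 49.92188
PV of perpetuity: 49.92188 / (1+0.128)^6 = 24.23462
Total PV = 13.82850 + 24.23462 = 38.06313

€38.06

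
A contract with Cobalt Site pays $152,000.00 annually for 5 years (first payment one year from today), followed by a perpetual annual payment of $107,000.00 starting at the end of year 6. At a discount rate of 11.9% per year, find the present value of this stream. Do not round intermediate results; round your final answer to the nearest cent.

PV of 5-year annuity: $152,000.00 × [1 − (1+0.119)^−5] / 0.119 = 549286.09050
Perpetuity value at year 5: $107,000.00 / 0.119 = 899159.66387
PV of perpetuity: 899159.66387 / (1+0.119)^5 = 512491.16595
Total PV = 549286.09050 + 512491.16595 = 1061777.25645

$1061777.26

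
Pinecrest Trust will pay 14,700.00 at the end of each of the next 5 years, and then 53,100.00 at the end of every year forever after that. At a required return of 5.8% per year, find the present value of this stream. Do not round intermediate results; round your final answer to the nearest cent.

PV of 5-year annuity: 14,700.00 × [1 − (1+0.058)^−5] / 0.058 = 62260.11184
Perpetuity value at year 5: 53,100.00 / 0.058 = 915517.24138
PV of perpetuity: 915517.24138 / (1+0.058)^5 = 690618.47003
Total PV = 62260.11184 + 690618.47003 = 752878.58187

752878.58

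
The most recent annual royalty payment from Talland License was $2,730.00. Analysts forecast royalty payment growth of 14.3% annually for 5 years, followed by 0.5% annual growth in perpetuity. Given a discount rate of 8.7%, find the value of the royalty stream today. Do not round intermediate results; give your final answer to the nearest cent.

D_1 = 3120.39000
D_2 = 3566.60577
D_3 = 4076.63040
D_4 = 4659.58854
D_5 = 5325.90970
Terminal value at year 5: TV = D_5×(1+g_2)/(r−g_2) = 5352.53925/0.082 = 65274.86892
P_0 = D_1/(1+r)^1 + D_2/(1+r)^2 + D_3/(1+r)^3 + D_4/(1+r)^4 + D_5/(1+r)^5 + TV/(1+r)^5
    = 2870.64397 + 3018.53364 + 3174.04227 + 3337.56239 + 3509.50672 + 43012.85678 = 58923.14576

$58923.15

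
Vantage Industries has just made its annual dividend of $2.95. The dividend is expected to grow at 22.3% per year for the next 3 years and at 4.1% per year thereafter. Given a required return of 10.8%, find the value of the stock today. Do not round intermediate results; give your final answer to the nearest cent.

D_1 = 3.60785
D_2 = 4.41240
D_3 = 5.39637
Terminal value at year 3: TV = D_3×(1+g_2)/(r−g_2) = 5.61762/0.067 = 83.84503
P_0 = D_1/(1+r)^1 + D_2/(1+r)^2 + D_3/(1+r)^3 + TV/(1+r)^3
    = 3.25618 + 3.59414 + 3.96718 + 61.63935 = 72.45686

$72.46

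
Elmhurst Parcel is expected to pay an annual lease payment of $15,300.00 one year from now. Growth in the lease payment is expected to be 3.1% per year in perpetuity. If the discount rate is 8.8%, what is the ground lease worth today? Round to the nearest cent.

$268421.05

Growing perpetuity: P = D₁ / (r − g) = $15,300.0000 / (0.088 − 0.031) = $268,421.05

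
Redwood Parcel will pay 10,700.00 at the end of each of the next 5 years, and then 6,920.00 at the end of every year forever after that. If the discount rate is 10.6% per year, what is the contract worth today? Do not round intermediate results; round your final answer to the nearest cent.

PV of 5-year annuity: 10,700.00 × [1 − (1+0.106)^−5] / 0.106 = 39947.26676
Perpetuity value at year 5: 6,920.00 / 0.106 = 65283.01887
PV of perpetuity: 65283.01887 / (1+0.106)^5 = 39447.96411
Total PV = 39947.26676 + 39447.96411 = 79395.23086

79395.23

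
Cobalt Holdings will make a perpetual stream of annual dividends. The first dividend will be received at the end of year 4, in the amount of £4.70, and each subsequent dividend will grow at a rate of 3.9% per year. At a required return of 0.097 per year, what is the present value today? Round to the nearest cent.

£61.38

Value at end of year 3: C₁ / (r − g) = £4.70 / (0.097 − 0.039) = £81.0345
Discount to today: PV = £81.0345 / (1 + 0.097)^3 = £81.0345 / 1.320140 = £61.38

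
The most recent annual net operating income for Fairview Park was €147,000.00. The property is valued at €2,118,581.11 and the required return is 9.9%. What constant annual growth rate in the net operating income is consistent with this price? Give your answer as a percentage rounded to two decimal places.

P = D₀(1+g)/(r−g) ⇒ P(r−g) = D₀(1+g) ⇒ g(P+D₀) = P·r − D₀
g = (P·r − D₀)/(P + D₀) = (€2,118,581.11×0.099 − €147,000.00) / (€2,118,581.11 + €147,000.00) = 0.027692

2.77%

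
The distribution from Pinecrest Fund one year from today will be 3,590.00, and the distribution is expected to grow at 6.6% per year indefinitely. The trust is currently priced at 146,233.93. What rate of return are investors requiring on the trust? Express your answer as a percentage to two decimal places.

9.05%

P = D₁/(r − g) ⇒ r = D₁/P + g = 3,590.0000/146,233.93 + 0.066 = 0.024550 + 0.066 = 0.090550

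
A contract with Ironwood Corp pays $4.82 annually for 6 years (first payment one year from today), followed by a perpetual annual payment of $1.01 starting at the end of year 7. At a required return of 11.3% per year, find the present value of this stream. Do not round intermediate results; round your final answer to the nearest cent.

PV of 6-year annuity: $4.82 × [1 − (1+0.113)^−6] / 0.113 = 20.21617
Perpetuity value at year 6: $1.01 / 0.113 = 8.93805
PV of perpetuity: 8.93805 / (1+0.113)^6 = 4.70188
Total PV = 20.21617 + 4.70188 = 24.91806

$24.92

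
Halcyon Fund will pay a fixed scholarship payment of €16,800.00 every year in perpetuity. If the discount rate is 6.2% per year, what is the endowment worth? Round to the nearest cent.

Level perpetuity: PV = C / r = €16,800.00 / 0.062 = €270,967.74

€270967.74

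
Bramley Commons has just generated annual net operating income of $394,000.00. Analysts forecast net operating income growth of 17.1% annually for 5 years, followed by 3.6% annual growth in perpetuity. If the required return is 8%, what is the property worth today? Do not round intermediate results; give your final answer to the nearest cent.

D_1 = 461374.00000
D_2 = 540268.95400
D_3 = 632654.94513
D_4 = 740838.94075
D_5 = 867522.39962
Terminal value at year 5: TV = D_5×(1+g_2)/(r−g_2) = 898753.20601/0.044 = 20426209.22743
P_0 = D_1/(1+r)^1 + D_2/(1+r)^2 + D_3/(1+r)^3 + D_4/(1+r)^4 + D_5/(1+r)^5 + TV/(1+r)^5
    = 427198.14815 + 463193.54767 + 502221.89289 + 544538.73757 + 590421.16823 + 13901734.77928 = 16429308.27379

$16429308.27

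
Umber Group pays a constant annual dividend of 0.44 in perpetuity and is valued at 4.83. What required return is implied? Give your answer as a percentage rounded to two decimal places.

P = C/r ⇒ r = C/P = 0.44/4.83 = 0.091097

9.11%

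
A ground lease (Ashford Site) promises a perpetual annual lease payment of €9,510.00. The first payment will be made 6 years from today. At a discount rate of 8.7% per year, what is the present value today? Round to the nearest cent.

Value at end of year 5: C / r = €9,510.00 / 0.087 = €109,310.3448
Discount to today: PV = €109,310.3448 / (1 + 0.087)^5 = €109,310.3448 / 1.517566 = €72,030.02

€72030.02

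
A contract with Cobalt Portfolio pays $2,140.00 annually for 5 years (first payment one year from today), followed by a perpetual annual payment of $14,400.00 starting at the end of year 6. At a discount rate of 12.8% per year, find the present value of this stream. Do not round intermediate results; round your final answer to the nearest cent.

$69167.48

PV of 5-year annuity: $2,140.00 × [1 − (1+0.128)^−5] / 0.128 = 7563.75091
Perpetuity value at year 5: $14,400.00 / 0.128 = 112500.00000
PV of perpetuity: 112500.00000 / (1+0.128)^5 = 61603.73219
Total PV = 7563.75091 + 61603.73219 = 69167.48310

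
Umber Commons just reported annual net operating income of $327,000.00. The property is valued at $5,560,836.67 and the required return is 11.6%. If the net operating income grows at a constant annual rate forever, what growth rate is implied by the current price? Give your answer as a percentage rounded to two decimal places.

5.40%

P = D₀(1+g)/(r−g) ⇒ P(r−g) = D₀(1+g) ⇒ g(P+D₀) = P·r − D₀
g = (P·r − D₀)/(P + D₀) = ($5,560,836.67×0.116 − $327,000.00) / ($5,560,836.67 + $327,000.00) = 0.054019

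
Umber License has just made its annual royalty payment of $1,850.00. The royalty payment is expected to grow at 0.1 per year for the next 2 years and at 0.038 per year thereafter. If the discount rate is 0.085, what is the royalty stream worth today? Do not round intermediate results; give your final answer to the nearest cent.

$45772.04

D_1 = 2035.00000
D_2 = 2238.50000
Terminal value at year 2: TV = D_2×(1+g_2)/(r−g_2) = 2323.56300/0.047 = 49437.51064
P_0 = D_1/(1+r)^1 + D_2/(1+r)^2 + TV/(1+r)^2
    = 1875.57604 + 1901.50566 + 41994.95478 = 45772.03647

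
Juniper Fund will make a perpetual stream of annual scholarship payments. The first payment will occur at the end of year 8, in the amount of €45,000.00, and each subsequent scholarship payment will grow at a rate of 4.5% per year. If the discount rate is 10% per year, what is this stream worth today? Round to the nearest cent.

Value at end of year 7: C₁ / (r − g) = €45,000.00 / (0.1 − 0.045) = €818,181.8182
Discount to today: PV = €818,181.8182 / (1 + 0.1)^7 = €818,181.8182 / 1.948717 = €419,856.64

€419856.64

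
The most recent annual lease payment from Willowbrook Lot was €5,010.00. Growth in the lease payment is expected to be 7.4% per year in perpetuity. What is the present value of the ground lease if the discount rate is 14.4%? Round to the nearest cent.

€76867.71

D₁ = D₀ × (1 + g) = €5,010.00 × 1.074 = €5,380.7400
Growing perpetuity: P = D₁ / (r − g) = €5,380.7400 / (0.144 − 0.074) = €76,867.71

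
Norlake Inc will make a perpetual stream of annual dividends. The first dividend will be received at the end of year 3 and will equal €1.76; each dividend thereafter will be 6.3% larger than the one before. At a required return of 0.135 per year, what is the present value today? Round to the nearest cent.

€18.98

Value at end of year 2: C₁ / (r − g) = €1.76 / (0.135 − 0.063) = €24.4444
Discount to today: PV = €24.4444 / (1 + 0.135)^2 = €24.4444 / 1.288225 = €18.98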